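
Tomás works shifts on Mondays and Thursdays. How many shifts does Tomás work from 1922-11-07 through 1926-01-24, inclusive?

335

1922-11-07 is a Tuesday.
From 1922-11-07 to 1926-01-24 is 1175 days inclusive.
1175 = 7 × 167 + 6, so there are 167 full weeks plus 6 extra days.
Each full week contributes 2 days from the set (Mon, Thu): 167 × 2 = 334.
The 6 extra days are Tuesday, Wednesday, Thursday, Friday, Saturday, Sunday — 1 of them qualifies.
Total: 334 + 1 = 335.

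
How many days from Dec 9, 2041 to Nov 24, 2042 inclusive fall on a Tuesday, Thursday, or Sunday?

150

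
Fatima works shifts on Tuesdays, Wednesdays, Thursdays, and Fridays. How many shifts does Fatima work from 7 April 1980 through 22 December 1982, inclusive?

566

7 April 1980 is a Monday.
The range spans 990 days (inclusive of both endpoints).
990 = 7 × 141 + 3, so there are 141 full weeks plus 3 extra days.
Each full week contributes 4 days from the set (Tue, Wed, Thu, Fri): 141 × 4 = 564.
The 3 extra days are Mon, Tue, Wed — 2 of them qualify.
Total: 564 + 2 = 566.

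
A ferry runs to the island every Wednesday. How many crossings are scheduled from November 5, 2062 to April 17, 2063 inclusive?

23

November 5, 2062 is a Sunday.
The range spans 164 days (inclusive of both endpoints).
164 = 7 × 23 + 3, so there are 23 full weeks plus 3 extra days.
Each full week contributes one Wednesday: 23 so far.
The 3 extra days are Sun, Mon, Tue — none qualify.
Total: 23 + 0 = 23.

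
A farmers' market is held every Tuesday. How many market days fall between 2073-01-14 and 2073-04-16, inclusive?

2073-01-14 is a Saturday.
From 2073-01-14 to 2073-04-16 is 93 days inclusive.
93 = 7 × 13 + 2, so there are 13 full weeks plus 2 extra days.
Each full week contributes one Tuesday: 13 so far.
The 2 extra days are Saturday, Sunday — none qualify.
Total: 13 + 0 = 13.

13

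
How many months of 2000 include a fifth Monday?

A month has five Mondays exactly when Monday falls within its first (length − 28) days.
Jan: 31 days, starts Sat → 5 of Sat, Sun, Mon ✓
Feb: 29 days, starts Tue → 5 of Tue
Mar: 31 days, starts Wed → 5 of Wed, Thu, Fri
Apr: 30 days, starts Sat → 5 of Sat, Sun
May: 31 days, starts Mon → 5 of Mon, Tue, Wed ✓
Jun: 30 days, starts Thu → 5 of Thu, Fri
Jul: 31 days, starts Sat → 5 of Sat, Sun, Mon ✓
Aug: 31 days, starts Tue → 5 of Tue, Wed, Thu
Sep: 30 days, starts Fri → 5 of Fri, Sat
Oct: 31 days, starts Sun → 5 of Sun, Mon, Tue ✓
Nov: 30 days, starts Wed → 5 of Wed, Thu
Dec: 31 days, starts Fri → 5 of Fri, Sat, Sun
Months with five Mondays: Jan, May, Jul, Oct.

4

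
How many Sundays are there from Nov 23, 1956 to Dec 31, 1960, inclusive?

214

Nov 23, 1956 is a Friday.
The range spans 1500 days (inclusive of both endpoints).
1500 = 7 × 214 + 2, so there are 214 full weeks plus 2 extra days.
Each full week contributes one Sunday: 214 so far.
The 2 extra days are Fri, Sat — none qualify.
Total: 214 + 0 = 214.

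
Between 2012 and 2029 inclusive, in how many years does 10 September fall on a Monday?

Day of week of September 10 in each year:
2012: Mon ✓, 2013: Tue, 2014: Wed, 2015: Thu, 2016: Sat, 2017: Sun, 2018: Mon ✓, 2019: Tue, 2020: Thu, 2021: Fri, 2022: Sat, 2023: Sun, 2024: Tue, 2025: Wed, 2026: Thu, 2027: Fri, 2028: Sun, 2029: Mon ✓
Mondays: 2012, 2018, 2029.

3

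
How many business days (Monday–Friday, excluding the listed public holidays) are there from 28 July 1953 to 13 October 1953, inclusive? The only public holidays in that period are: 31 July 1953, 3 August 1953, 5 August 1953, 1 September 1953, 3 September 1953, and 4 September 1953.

28 July 1953 is a Tuesday.
That's 78 days from start to end, counting both.
78 = 7 × 11 + 1, so there are 11 full weeks plus 1 extra day.
Each full week contributes 5 weekdays (Mon–Fri): 11 × 5 = 55.
The 1 extra day is Tuesday — 1 of them qualifies.
Total: 55 + 1 = 56.
Holidays: 31 July 1953 (Fri); 3 August 1953 (Mon); 5 August 1953 (Wed); 1 September 1953 (Tue); 3 September 1953 (Thu); 4 September 1953 (Fri).
All 6 holidays fall on weekdays, so subtract 6.
Business days: 56 − 6 = 50.

50 business days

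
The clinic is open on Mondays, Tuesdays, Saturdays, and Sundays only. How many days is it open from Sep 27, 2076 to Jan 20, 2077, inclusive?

67

Sep 27, 2076 is a Sunday.
The range spans 116 days (inclusive of both endpoints).
116 = 7 × 16 + 4, so there are 16 full weeks plus 4 extra days.
Each full week contributes 4 days from the set (Mon, Tue, Sat, Sun): 16 × 4 = 64.
The 4 extra days are Sunday, Monday, Tuesday, Wednesday — 3 of them qualify.
Total: 64 + 3 = 67.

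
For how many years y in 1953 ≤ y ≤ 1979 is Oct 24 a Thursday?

4

Day of week of October 24 in each year:
1953: Sat, 1954: Sun, 1955: Mon, 1956: Wed, 1957: Thu ✓, 1958: Fri, 1959: Sat, 1960: Mon, 1961: Tue, 1962: Wed, 1963: Thu ✓, 1964: Sat, 1965: Sun, 1966: Mon, 1967: Tue, 1968: Thu ✓, 1969: Fri, 1970: Sat, 1971: Sun, 1972: Tue, 1973: Wed, 1974: Thu ✓, 1975: Fri, 1976: Sun, 1977: Mon, 1978: Tue, 1979: Wed
Thursdays: 1957, 1963, 1968, 1974.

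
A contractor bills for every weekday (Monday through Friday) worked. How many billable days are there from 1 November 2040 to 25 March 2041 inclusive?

1 November 2040 is a Thursday.
From 1 November 2040 to 25 March 2041 is 145 days inclusive.
145 = 7 × 20 + 5, so there are 20 full weeks plus 5 extra days.
Each full week contributes 5 weekdays (Mon–Fri): 20 × 5 = 100.
The 5 extra days are Thu, Fri, Sat, Sun, Mon — 3 of them qualify.
Total: 100 + 3 = 103.

103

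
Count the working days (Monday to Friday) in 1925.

261 weekdays

1 January 1925 is a Thursday.
The range spans 365 days (inclusive of both endpoints).
365 = 7 × 52 + 1, so there are 52 full weeks plus 1 extra day.
Each full week contributes 5 weekdays (Mon–Fri): 52 × 5 = 260.
The 1 extra day is Thu — 1 of them qualifies.
Total: 260 + 1 = 261.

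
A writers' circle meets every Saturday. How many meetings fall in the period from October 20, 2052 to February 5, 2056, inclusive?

October 20, 2052 is a Sunday.
That's 1204 days from start to end, counting both.
1204 = 7 × 172, so the span is exactly 172 full weeks.
Each full week contributes one Saturday: 172 so far.

172 Saturdays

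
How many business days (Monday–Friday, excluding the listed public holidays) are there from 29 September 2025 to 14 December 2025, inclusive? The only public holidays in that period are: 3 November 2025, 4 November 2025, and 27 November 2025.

52 business days

29 September 2025 is a Monday.
The range spans 77 days (inclusive of both endpoints).
77 = 7 × 11, so the span is exactly 11 full weeks.
Each full week contributes 5 weekdays (Mon–Fri): 11 × 5 = 55.
Total: 55.
Holidays: 3 November 2025 (Mon); 4 November 2025 (Tue); 27 November 2025 (Thu).
All 3 holidays fall on weekdays, so subtract 3.
Business days: 55 − 3 = 52.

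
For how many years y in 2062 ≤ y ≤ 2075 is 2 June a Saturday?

3

Day of week of June 2 in each year:
2062: Fri, 2063: Sat ✓, 2064: Mon, 2065: Tue, 2066: Wed, 2067: Thu, 2068: Sat ✓, 2069: Sun, 2070: Mon, 2071: Tue, 2072: Thu, 2073: Fri, 2074: Sat ✓, 2075: Sun
Saturdays: 2063, 2068, 2074.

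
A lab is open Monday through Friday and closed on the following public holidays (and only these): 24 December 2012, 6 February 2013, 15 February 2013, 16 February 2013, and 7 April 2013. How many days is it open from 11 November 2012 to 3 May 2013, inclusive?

122

11 November 2012 is a Sunday.
From 11 November 2012 to 3 May 2013 is 174 days inclusive.
174 = 7 × 24 + 6, so there are 24 full weeks plus 6 extra days.
Each full week contributes 5 weekdays (Mon–Fri): 24 × 5 = 120.
The 6 extra days are Sun, Mon, Tue, Wed, Thu, Fri — 5 of them qualify.
Total: 120 + 5 = 125.
Holidays: 24 December 2012 (Mon); 6 February 2013 (Wed); 15 February 2013 (Fri); 16 February 2013 (Sat); 7 April 2013 (Sun).
3 of the 5 holidays fall on weekdays; the rest are weekends and were already excluded.
Business days: 125 − 3 = 122.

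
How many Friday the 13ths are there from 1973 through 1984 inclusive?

21

Friday-the-13ths by year:
1973: Apr, Jul
1974: Sep, Dec
1975: Jun
1976: Feb, Aug
1977: May
1978: Jan, Oct
1979: Apr, Jul
1980: Jun
1981: Feb, Mar, Nov
1982: Aug
1983: May
1984: Jan, Apr, Jul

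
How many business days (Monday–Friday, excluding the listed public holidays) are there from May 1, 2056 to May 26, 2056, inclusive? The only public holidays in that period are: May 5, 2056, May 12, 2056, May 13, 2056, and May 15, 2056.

May 1, 2056 is a Monday.
The range spans 26 days (inclusive of both endpoints).
26 = 7 × 3 + 5, so there are 3 full weeks plus 5 extra days.
Each full week contributes 5 weekdays (Mon–Fri): 3 × 5 = 15.
The 5 extra days are Mon, Tue, Wed, Thu, Fri — 5 of them qualify.
Total: 15 + 5 = 20.
Holidays: May 5, 2056 (Fri); May 12, 2056 (Fri); May 13, 2056 (Sat); May 15, 2056 (Mon).
3 of the 4 holidays fall on weekdays; the rest are weekends and were already excluded.
Business days: 20 − 3 = 17.

17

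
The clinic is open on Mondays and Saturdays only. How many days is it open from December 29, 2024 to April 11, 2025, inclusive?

29

December 29, 2024 is a Sunday.
From December 29, 2024 to April 11, 2025 is 104 days inclusive.
104 = 7 × 14 + 6, so there are 14 full weeks plus 6 extra days.
Each full week contributes 2 days from the set (Mon, Sat): 14 × 2 = 28.
The 6 extra days are Sunday, Monday, Tuesday, Wednesday, Thursday, Friday — 1 of them qualifies.
Total: 28 + 1 = 29.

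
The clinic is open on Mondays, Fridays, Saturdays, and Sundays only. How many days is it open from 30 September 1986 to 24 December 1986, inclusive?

48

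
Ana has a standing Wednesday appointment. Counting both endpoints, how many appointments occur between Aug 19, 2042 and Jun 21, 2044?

96 Wednesdays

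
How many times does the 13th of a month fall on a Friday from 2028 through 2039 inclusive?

19

Friday-the-13ths by year:
2028: Oct
2029: Apr, Jul
2030: Sep, Dec
2031: Jun
2032: Feb, Aug
2033: May
2034: Jan, Oct
2035: Apr, Jul
2036: Jun
2037: Feb, Mar, Nov
2038: Aug
2039: May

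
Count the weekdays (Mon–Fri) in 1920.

262

1 January 1920 is a Thursday.
From 1 January 1920 to 31 December 1920 is 366 days inclusive.
366 = 7 × 52 + 2, so there are 52 full weeks plus 2 extra days.
Each full week contributes 5 weekdays (Mon–Fri): 52 × 5 = 260.
The 2 extra days are Thursday, Friday — 2 of them qualify.
Total: 260 + 2 = 262.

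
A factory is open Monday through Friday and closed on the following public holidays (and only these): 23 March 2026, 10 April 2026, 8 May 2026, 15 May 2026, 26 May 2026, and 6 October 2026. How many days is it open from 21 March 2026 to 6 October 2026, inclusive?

136

21 March 2026 is a Saturday.
The range spans 200 days (inclusive of both endpoints).
200 = 7 × 28 + 4, so there are 28 full weeks plus 4 extra days.
Each full week contributes 5 weekdays (Mon–Fri): 28 × 5 = 140.
The 4 extra days are Saturday, Sunday, Monday, Tuesday — 2 of them qualify.
Total: 140 + 2 = 142.
Holidays: 23 March 2026 (Mon); 10 April 2026 (Fri); 8 May 2026 (Fri); 15 May 2026 (Fri); 26 May 2026 (Tue); 6 October 2026 (Tue).
All 6 holidays fall on weekdays, so subtract 6.
Business days: 142 − 6 = 136.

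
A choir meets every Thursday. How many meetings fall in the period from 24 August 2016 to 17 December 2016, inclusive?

17 Thursdays

24 August 2016 is a Wednesday.
From 24 August 2016 to 17 December 2016 is 116 days inclusive.
116 = 7 × 16 + 4, so there are 16 full weeks plus 4 extra days.
Each full week contributes one Thursday: 16 so far.
The 4 extra days are Wed, Thu, Fri, Sat — 1 of them qualifies.
Total: 16 + 1 = 17.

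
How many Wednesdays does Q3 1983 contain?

13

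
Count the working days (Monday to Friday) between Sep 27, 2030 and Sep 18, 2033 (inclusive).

Sep 27, 2030 is a Friday.
That's 1088 days from start to end, counting both.
1088 = 7 × 155 + 3, so there are 155 full weeks plus 3 extra days.
Each full week contributes 5 weekdays (Mon–Fri): 155 × 5 = 775.
The 3 extra days are Fri, Sat, Sun — 1 of them qualifies.
Total: 775 + 1 = 776.

776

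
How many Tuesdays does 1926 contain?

52

1 January 1926 is a Friday.
The range spans 365 days (inclusive of both endpoints).
365 = 7 × 52 + 1, so there are 52 full weeks plus 1 extra day.
Each full week contributes one Tuesday: 52 so far.
The 1 extra day is Fri — none qualify.
Total: 52 + 0 = 52.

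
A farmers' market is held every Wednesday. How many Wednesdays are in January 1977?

4

1977-01-01 is a Saturday.
That's 31 days from start to end, counting both.
31 = 7 × 4 + 3, so there are 4 full weeks plus 3 extra days.
Each full week contributes one Wednesday: 4 so far.
The 3 extra days are Sat, Sun, Mon — none qualify.
Total: 4 + 0 = 4.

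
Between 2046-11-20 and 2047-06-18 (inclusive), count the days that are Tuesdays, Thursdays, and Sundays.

91

2046-11-20 is a Tuesday.
The range spans 211 days (inclusive of both endpoints).
211 = 7 × 30 + 1, so there are 30 full weeks plus 1 extra day.
Each full week contributes 3 days from the set (Tue, Thu, Sun): 30 × 3 = 90.
The 1 extra day is Tuesday — 1 of them qualifies.
Total: 90 + 1 = 91.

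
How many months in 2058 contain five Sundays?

4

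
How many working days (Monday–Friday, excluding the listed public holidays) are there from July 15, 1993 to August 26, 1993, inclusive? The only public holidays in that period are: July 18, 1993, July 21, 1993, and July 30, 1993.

29 working days

July 15, 1993 is a Thursday.
That's 43 days from start to end, counting both.
43 = 7 × 6 + 1, so there are 6 full weeks plus 1 extra day.
Each full week contributes 5 weekdays (Mon–Fri): 6 × 5 = 30.
The 1 extra day is Thu — 1 of them qualifies.
Total: 30 + 1 = 31.
Holidays: July 18, 1993 (Sun); July 21, 1993 (Wed); July 30, 1993 (Fri).
2 of the 3 holidays fall on weekdays; the rest are weekends and were already excluded.
Business days: 31 − 2 = 29.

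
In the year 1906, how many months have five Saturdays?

A month has five Saturdays exactly when Saturday falls within its first (length − 28) days.
Jan: 31 days, starts Mon → 5 of Mon, Tue, Wed
Feb: 28 days, starts Thu → 5 of (none)
Mar: 31 days, starts Thu → 5 of Thu, Fri, Sat ✓
Apr: 30 days, starts Sun → 5 of Sun, Mon
May: 31 days, starts Tue → 5 of Tue, Wed, Thu
Jun: 30 days, starts Fri → 5 of Fri, Sat ✓
Jul: 31 days, starts Sun → 5 of Sun, Mon, Tue
Aug: 31 days, starts Wed → 5 of Wed, Thu, Fri
Sep: 30 days, starts Sat → 5 of Sat, Sun ✓
Oct: 31 days, starts Mon → 5 of Mon, Tue, Wed
Nov: 30 days, starts Thu → 5 of Thu, Fri
Dec: 31 days, starts Sat → 5 of Sat, Sun, Mon ✓
Months with five Saturdays: Mar, Jun, Sep, Dec.

4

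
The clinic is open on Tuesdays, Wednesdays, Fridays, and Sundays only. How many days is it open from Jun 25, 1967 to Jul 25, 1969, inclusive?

Jun 25, 1967 is a Sunday.
From Jun 25, 1967 to Jul 25, 1969 is 762 days inclusive.
762 = 7 × 108 + 6, so there are 108 full weeks plus 6 extra days.
Each full week contributes 4 days from the set (Tue, Wed, Fri, Sun): 108 × 4 = 432.
The 6 extra days are Sunday, Monday, Tuesday, Wednesday, Thursday, Friday — 4 of them qualify.
Total: 432 + 4 = 436.

436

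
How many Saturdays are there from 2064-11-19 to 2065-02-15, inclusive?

13 Saturdays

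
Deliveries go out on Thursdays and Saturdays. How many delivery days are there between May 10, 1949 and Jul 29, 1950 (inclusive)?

128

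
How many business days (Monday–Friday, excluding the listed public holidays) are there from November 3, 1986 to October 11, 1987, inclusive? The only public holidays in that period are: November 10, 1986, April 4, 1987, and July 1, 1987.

November 3, 1986 is a Monday.
From November 3, 1986 to October 11, 1987 is 343 days inclusive.
343 = 7 × 49, so the span is exactly 49 full weeks.
Each full week contributes 5 weekdays (Mon–Fri): 49 × 5 = 245.
Total: 245.
Holidays: November 10, 1986 (Mon); April 4, 1987 (Sat); July 1, 1987 (Wed).
2 of the 3 holidays fall on weekdays; the rest are weekends and were already excluded.
Business days: 245 − 2 = 243.

243 business days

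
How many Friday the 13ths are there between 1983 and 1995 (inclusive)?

23

Friday-the-13ths by year:
1983: May
1984: Jan, Apr, Jul
1985: Sep, Dec
1986: Jun
1987: Feb, Mar, Nov
1988: May
1989: Jan, Oct
1990: Apr, Jul
1991: Sep, Dec
1992: Mar, Nov
1993: Aug
1994: May
1995: Jan, Oct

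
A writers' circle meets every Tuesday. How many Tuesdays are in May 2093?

May 1, 2093 is a Friday.
That's 31 days from start to end, counting both.
31 = 7 × 4 + 3, so there are 4 full weeks plus 3 extra days.
Each full week contributes one Tuesday: 4 so far.
The 3 extra days are Friday, Saturday, Sunday — none qualify.
Total: 4 + 0 = 4.

4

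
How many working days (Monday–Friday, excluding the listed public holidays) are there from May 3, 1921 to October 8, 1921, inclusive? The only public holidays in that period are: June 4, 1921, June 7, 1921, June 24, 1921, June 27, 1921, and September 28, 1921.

May 3, 1921 is a Tuesday.
The range spans 159 days (inclusive of both endpoints).
159 = 7 × 22 + 5, so there are 22 full weeks plus 5 extra days.
Each full week contributes 5 weekdays (Mon–Fri): 22 × 5 = 110.
The 5 extra days are Tue, Wed, Thu, Fri, Sat — 4 of them qualify.
Total: 110 + 4 = 114.
Holidays: June 4, 1921 (Sat); June 7, 1921 (Tue); June 24, 1921 (Fri); June 27, 1921 (Mon); September 28, 1921 (Wed).
4 of the 5 holidays fall on weekdays; the rest are weekends and were already excluded.
Business days: 114 − 4 = 110.

110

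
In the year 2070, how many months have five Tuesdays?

A month has five Tuesdays exactly when Tuesday falls within its first (length − 28) days.
Jan: 31 days, starts Wed → 5 of Wed, Thu, Fri
Feb: 28 days, starts Sat → 5 of (none)
Mar: 31 days, starts Sat → 5 of Sat, Sun, Mon
Apr: 30 days, starts Tue → 5 of Tue, Wed ✓
May: 31 days, starts Thu → 5 of Thu, Fri, Sat
Jun: 30 days, starts Sun → 5 of Sun, Mon
Jul: 31 days, starts Tue → 5 of Tue, Wed, Thu ✓
Aug: 31 days, starts Fri → 5 of Fri, Sat, Sun
Sep: 30 days, starts Mon → 5 of Mon, Tue ✓
Oct: 31 days, starts Wed → 5 of Wed, Thu, Fri
Nov: 30 days, starts Sat → 5 of Sat, Sun
Dec: 31 days, starts Mon → 5 of Mon, Tue, Wed ✓
Months with five Tuesdays: Apr, Jul, Sep, Dec.

4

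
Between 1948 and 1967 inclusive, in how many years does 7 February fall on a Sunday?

Day of week of February 7 in each year:
1948: Sat, 1949: Mon, 1950: Tue, 1951: Wed, 1952: Thu, 1953: Sat, 1954: Sun ✓, 1955: Mon, 1956: Tue, 1957: Thu, 1958: Fri, 1959: Sat, 1960: Sun ✓, 1961: Tue, 1962: Wed, 1963: Thu, 1964: Fri, 1965: Sun ✓, 1966: Mon, 1967: Tue
Sundays: 1954, 1960, 1965.

3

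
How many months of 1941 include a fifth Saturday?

4

A month has five Saturdays exactly when Saturday falls within its first (length − 28) days.
Jan: 31 days, starts Wed → 5 of Wed, Thu, Fri
Feb: 28 days, starts Sat → 5 of (none)
Mar: 31 days, starts Sat → 5 of Sat, Sun, Mon ✓
Apr: 30 days, starts Tue → 5 of Tue, Wed
May: 31 days, starts Thu → 5 of Thu, Fri, Sat ✓
Jun: 30 days, starts Sun → 5 of Sun, Mon
Jul: 31 days, starts Tue → 5 of Tue, Wed, Thu
Aug: 31 days, starts Fri → 5 of Fri, Sat, Sun ✓
Sep: 30 days, starts Mon → 5 of Mon, Tue
Oct: 31 days, starts Wed → 5 of Wed, Thu, Fri
Nov: 30 days, starts Sat → 5 of Sat, Sun ✓
Dec: 31 days, starts Mon → 5 of Mon, Tue, Wed
Months with five Saturdays: Mar, May, Aug, Nov.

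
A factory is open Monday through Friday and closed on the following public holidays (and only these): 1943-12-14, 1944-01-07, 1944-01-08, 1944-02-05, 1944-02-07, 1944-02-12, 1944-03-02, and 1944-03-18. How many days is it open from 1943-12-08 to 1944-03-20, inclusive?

70

1943-12-08 is a Wednesday.
The range spans 104 days (inclusive of both endpoints).
104 = 7 × 14 + 6, so there are 14 full weeks plus 6 extra days.
Each full week contributes 5 weekdays (Mon–Fri): 14 × 5 = 70.
The 6 extra days are Wed, Thu, Fri, Sat, Sun, Mon — 4 of them qualify.
Total: 70 + 4 = 74.
Holidays: 1943-12-14 (Tue); 1944-01-07 (Fri); 1944-01-08 (Sat); 1944-02-05 (Sat); 1944-02-07 (Mon); 1944-02-12 (Sat); 1944-03-02 (Thu); 1944-03-18 (Sat).
4 of the 8 holidays fall on weekdays; the rest are weekends and were already excluded.
Business days: 74 − 4 = 70.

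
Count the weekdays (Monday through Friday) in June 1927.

Jun 1, 1927 is a Wednesday.
The range spans 30 days (inclusive of both endpoints).
30 = 7 × 4 + 2, so there are 4 full weeks plus 2 extra days.
Each full week contributes 5 weekdays (Mon–Fri): 4 × 5 = 20.
The 2 extra days are Wednesday, Thursday — 2 of them qualify.
Total: 20 + 2 = 22.

22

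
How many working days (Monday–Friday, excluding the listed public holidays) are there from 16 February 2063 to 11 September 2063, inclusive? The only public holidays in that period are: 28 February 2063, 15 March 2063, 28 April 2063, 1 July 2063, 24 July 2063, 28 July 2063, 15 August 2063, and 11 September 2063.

143

16 February 2063 is a Friday.
From 16 February 2063 to 11 September 2063 is 208 days inclusive.
208 = 7 × 29 + 5, so there are 29 full weeks plus 5 extra days.
Each full week contributes 5 weekdays (Mon–Fri): 29 × 5 = 145.
The 5 extra days are Fri, Sat, Sun, Mon, Tue — 3 of them qualify.
Total: 145 + 3 = 148.
Holidays: 28 February 2063 (Wed); 15 March 2063 (Thu); 28 April 2063 (Sat); 1 July 2063 (Sun); 24 July 2063 (Tue); 28 July 2063 (Sat); 15 August 2063 (Wed); 11 September 2063 (Tue).
5 of the 8 holidays fall on weekdays; the rest are weekends and were already excluded.
Business days: 148 − 5 = 143.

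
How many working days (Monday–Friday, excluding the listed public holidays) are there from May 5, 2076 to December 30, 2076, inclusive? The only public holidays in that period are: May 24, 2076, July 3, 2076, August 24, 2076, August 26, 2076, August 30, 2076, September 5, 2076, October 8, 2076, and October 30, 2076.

167 working days

May 5, 2076 is a Tuesday.
The range spans 240 days (inclusive of both endpoints).
240 = 7 × 34 + 2, so there are 34 full weeks plus 2 extra days.
Each full week contributes 5 weekdays (Mon–Fri): 34 × 5 = 170.
The 2 extra days are Tuesday, Wednesday — 2 of them qualify.
Total: 170 + 2 = 172.
Holidays: May 24, 2076 (Sun); July 3, 2076 (Fri); August 24, 2076 (Mon); August 26, 2076 (Wed); August 30, 2076 (Sun); September 5, 2076 (Sat); October 8, 2076 (Thu); October 30, 2076 (Fri).
5 of the 8 holidays fall on weekdays; the rest are weekends and were already excluded.
Business days: 172 − 5 = 167.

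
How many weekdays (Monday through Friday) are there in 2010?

1 January 2010 is a Friday.
The range spans 365 days (inclusive of both endpoints).
365 = 7 × 52 + 1, so there are 52 full weeks plus 1 extra day.
Each full week contributes 5 weekdays (Mon–Fri): 52 × 5 = 260.
The 1 extra day is Fri — 1 of them qualifies.
Total: 260 + 1 = 261.

261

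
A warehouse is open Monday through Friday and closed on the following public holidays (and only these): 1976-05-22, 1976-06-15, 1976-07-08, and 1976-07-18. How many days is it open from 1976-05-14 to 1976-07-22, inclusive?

48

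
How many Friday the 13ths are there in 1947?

1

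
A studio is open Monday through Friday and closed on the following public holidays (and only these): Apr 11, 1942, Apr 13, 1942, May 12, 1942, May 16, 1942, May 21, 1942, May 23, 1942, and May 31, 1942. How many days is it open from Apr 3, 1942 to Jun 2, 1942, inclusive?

Apr 3, 1942 is a Friday.
That's 61 days from start to end, counting both.
61 = 7 × 8 + 5, so there are 8 full weeks plus 5 extra days.
Each full week contributes 5 weekdays (Mon–Fri): 8 × 5 = 40.
The 5 extra days are Friday, Saturday, Sunday, Monday, Tuesday — 3 of them qualify.
Total: 40 + 3 = 43.
Holidays: Apr 11, 1942 (Sat); Apr 13, 1942 (Mon); May 12, 1942 (Tue); May 16, 1942 (Sat); May 21, 1942 (Thu); May 23, 1942 (Sat); May 31, 1942 (Sun).
3 of the 7 holidays fall on weekdays; the rest are weekends and were already excluded.
Business days: 43 − 3 = 40.

40 working days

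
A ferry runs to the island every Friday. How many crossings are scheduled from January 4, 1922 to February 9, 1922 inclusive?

5

January 4, 1922 is a Wednesday.
The range spans 37 days (inclusive of both endpoints).
37 = 7 × 5 + 2, so there are 5 full weeks plus 2 extra days.
Each full week contributes one Friday: 5 so far.
The 2 extra days are Wed, Thu — none qualify.
Total: 5 + 0 = 5.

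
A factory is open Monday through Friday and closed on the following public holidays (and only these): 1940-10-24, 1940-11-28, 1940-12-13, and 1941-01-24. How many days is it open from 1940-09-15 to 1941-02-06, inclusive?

100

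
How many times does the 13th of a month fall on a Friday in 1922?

The 13th falls on a Friday when the month's 13th has weekday Fri.
Jan 13 is Fri ✓; Feb 13 is Mon; Mar 13 is Mon; Apr 13 is Thu; May 13 is Sat; Jun 13 is Tue; Jul 13 is Thu; Aug 13 is Sun; Sep 13 is Wed; Oct 13 is Fri ✓; Nov 13 is Mon; Dec 13 is Wed.
Friday the 13ths: Jan, Oct.

2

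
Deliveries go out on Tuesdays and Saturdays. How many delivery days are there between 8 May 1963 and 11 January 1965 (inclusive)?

8 May 1963 is a Wednesday.
The range spans 615 days (inclusive of both endpoints).
615 = 7 × 87 + 6, so there are 87 full weeks plus 6 extra days.
Each full week contributes 2 days from the set (Tue, Sat): 87 × 2 = 174.
The 6 extra days are Wednesday, Thursday, Friday, Saturday, Sunday, Monday — 1 of them qualifies.
Total: 174 + 1 = 175.

175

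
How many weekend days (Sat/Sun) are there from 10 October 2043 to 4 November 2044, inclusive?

112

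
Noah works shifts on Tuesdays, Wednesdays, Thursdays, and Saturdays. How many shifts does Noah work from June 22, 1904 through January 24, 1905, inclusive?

124

June 22, 1904 is a Wednesday.
That's 217 days from start to end, counting both.
217 = 7 × 31, so the span is exactly 31 full weeks.
Each full week contributes 4 days from the set (Tue, Wed, Thu, Sat): 31 × 4 = 124.
Total: 124.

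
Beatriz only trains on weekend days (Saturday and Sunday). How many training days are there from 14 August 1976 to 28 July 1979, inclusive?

309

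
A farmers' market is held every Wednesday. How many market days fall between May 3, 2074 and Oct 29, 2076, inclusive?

May 3, 2074 is a Thursday.
The range spans 911 days (inclusive of both endpoints).
911 = 7 × 130 + 1, so there are 130 full weeks plus 1 extra day.
Each full week contributes one Wednesday: 130 so far.
The 1 extra day is Thursday — none qualify.
Total: 130 + 0 = 130.

130 Wednesdays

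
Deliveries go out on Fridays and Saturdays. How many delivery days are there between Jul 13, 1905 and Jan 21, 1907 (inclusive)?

Jul 13, 1905 is a Thursday.
That's 558 days from start to end, counting both.
558 = 7 × 79 + 5, so there are 79 full weeks plus 5 extra days.
Each full week contributes 2 days from the set (Fri, Sat): 79 × 2 = 158.
The 5 extra days are Thursday, Friday, Saturday, Sunday, Monday — 2 of them qualify.
Total: 158 + 2 = 160.

160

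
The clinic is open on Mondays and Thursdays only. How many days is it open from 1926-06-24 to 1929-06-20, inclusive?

1926-06-24 is a Thursday.
The range spans 1093 days (inclusive of both endpoints).
1093 = 7 × 156 + 1, so there are 156 full weeks plus 1 extra day.
Each full week contributes 2 days from the set (Mon, Thu): 156 × 2 = 312.
The 1 extra day is Thursday — 1 of them qualifies.
Total: 312 + 1 = 313.

313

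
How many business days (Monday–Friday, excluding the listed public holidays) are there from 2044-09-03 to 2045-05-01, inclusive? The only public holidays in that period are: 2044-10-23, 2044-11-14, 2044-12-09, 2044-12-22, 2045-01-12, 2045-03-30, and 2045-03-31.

2044-09-03 is a Saturday.
That's 241 days from start to end, counting both.
241 = 7 × 34 + 3, so there are 34 full weeks plus 3 extra days.
Each full week contributes 5 weekdays (Mon–Fri): 34 × 5 = 170.
The 3 extra days are Saturday, Sunday, Monday — 1 of them qualifies.
Total: 170 + 1 = 171.
Holidays: 2044-10-23 (Sun); 2044-11-14 (Mon); 2044-12-09 (Fri); 2044-12-22 (Thu); 2045-01-12 (Thu); 2045-03-30 (Thu); 2045-03-31 (Fri).
6 of the 7 holidays fall on weekdays; the rest are weekends and were already excluded.
Business days: 171 − 6 = 165.

165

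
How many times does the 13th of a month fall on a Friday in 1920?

2

The 13th falls on a Friday when the month's 13th has weekday Fri.
Jan 13 is Tue; Feb 13 is Fri ✓; Mar 13 is Sat; Apr 13 is Tue; May 13 is Thu; Jun 13 is Sun; Jul 13 is Tue; Aug 13 is Fri ✓; Sep 13 is Mon; Oct 13 is Wed; Nov 13 is Sat; Dec 13 is Mon.
Friday the 13ths: Feb, Aug.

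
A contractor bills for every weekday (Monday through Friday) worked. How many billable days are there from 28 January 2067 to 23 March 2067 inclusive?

39

28 January 2067 is a Friday.
The range spans 55 days (inclusive of both endpoints).
55 = 7 × 7 + 6, so there are 7 full weeks plus 6 extra days.
Each full week contributes 5 weekdays (Mon–Fri): 7 × 5 = 35.
The 6 extra days are Friday, Saturday, Sunday, Monday, Tuesday, Wednesday — 4 of them qualify.
Total: 35 + 4 = 39.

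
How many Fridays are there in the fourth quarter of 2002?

Oct 1, 2002 is a Tuesday.
From Oct 1, 2002 to Dec 31, 2002 is 92 days inclusive.
92 = 7 × 13 + 1, so there are 13 full weeks plus 1 extra day.
Each full week contributes one Friday: 13 so far.
The 1 extra day is Tuesday — none qualify.
Total: 13 + 0 = 13.

13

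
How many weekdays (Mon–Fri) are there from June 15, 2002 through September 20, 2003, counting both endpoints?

June 15, 2002 is a Saturday.
From June 15, 2002 to September 20, 2003 is 463 days inclusive.
463 = 7 × 66 + 1, so there are 66 full weeks plus 1 extra day.
Each full week contributes 5 weekdays (Mon–Fri): 66 × 5 = 330.
The 1 extra day is Sat — none qualify.
Total: 330 + 0 = 330.

330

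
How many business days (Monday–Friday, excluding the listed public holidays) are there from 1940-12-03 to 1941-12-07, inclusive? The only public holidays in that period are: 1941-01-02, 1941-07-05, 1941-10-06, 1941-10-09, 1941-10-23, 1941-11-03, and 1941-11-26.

1940-12-03 is a Tuesday.
From 1940-12-03 to 1941-12-07 is 370 days inclusive.
370 = 7 × 52 + 6, so there are 52 full weeks plus 6 extra days.
Each full week contributes 5 weekdays (Mon–Fri): 52 × 5 = 260.
The 6 extra days are Tuesday, Wednesday, Thursday, Friday, Saturday, Sunday — 4 of them qualify.
Total: 260 + 4 = 264.
Holidays: 1941-01-02 (Thu); 1941-07-05 (Sat); 1941-10-06 (Mon); 1941-10-09 (Thu); 1941-10-23 (Thu); 1941-11-03 (Mon); 1941-11-26 (Wed).
6 of the 7 holidays fall on weekdays; the rest are weekends and were already excluded.
Business days: 264 − 6 = 258.

258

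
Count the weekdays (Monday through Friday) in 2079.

Jan 1, 2079 is a Sunday.
The range spans 365 days (inclusive of both endpoints).
365 = 7 × 52 + 1, so there are 52 full weeks plus 1 extra day.
Each full week contributes 5 weekdays (Mon–Fri): 52 × 5 = 260.
The 1 extra day is Sun — none qualify.
Total: 260 + 0 = 260.

260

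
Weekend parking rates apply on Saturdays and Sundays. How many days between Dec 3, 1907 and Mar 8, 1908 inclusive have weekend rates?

Dec 3, 1907 is a Tuesday.
That's 97 days from start to end, counting both.
97 = 7 × 13 + 6, so there are 13 full weeks plus 6 extra days.
Each full week contributes 2 weekend days (Sat, Sun): 13 × 2 = 26.
The 6 extra days are Tuesday, Wednesday, Thursday, Friday, Saturday, Sunday — 2 of them qualify.
Total: 26 + 2 = 28.

28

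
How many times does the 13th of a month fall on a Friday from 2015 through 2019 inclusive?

Friday-the-13ths by year:
2015: Feb, Mar, Nov
2016: May
2017: Jan, Oct
2018: Apr, Jul
2019: Sep, Dec

10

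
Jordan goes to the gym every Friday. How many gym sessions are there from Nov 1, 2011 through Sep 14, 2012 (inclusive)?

46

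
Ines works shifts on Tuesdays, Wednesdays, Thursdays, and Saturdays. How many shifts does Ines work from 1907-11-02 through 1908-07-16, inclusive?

1907-11-02 is a Saturday.
From 1907-11-02 to 1908-07-16 is 258 days inclusive.
258 = 7 × 36 + 6, so there are 36 full weeks plus 6 extra days.
Each full week contributes 4 days from the set (Tue, Wed, Thu, Sat): 36 × 4 = 144.
The 6 extra days are Sat, Sun, Mon, Tue, Wed, Thu — 4 of them qualify.
Total: 144 + 4 = 148.

148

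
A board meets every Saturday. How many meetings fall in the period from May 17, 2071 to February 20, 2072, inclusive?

May 17, 2071 is a Sunday.
That's 280 days from start to end, counting both.
280 = 7 × 40, so the span is exactly 40 full weeks.
Each full week contributes one Saturday: 40 so far.
Total: 40.

40 Saturdays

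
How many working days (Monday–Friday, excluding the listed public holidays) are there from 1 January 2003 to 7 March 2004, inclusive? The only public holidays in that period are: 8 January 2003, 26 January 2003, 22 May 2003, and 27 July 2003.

306 working days

1 January 2003 is a Wednesday.
The range spans 432 days (inclusive of both endpoints).
432 = 7 × 61 + 5, so there are 61 full weeks plus 5 extra days.
Each full week contributes 5 weekdays (Mon–Fri): 61 × 5 = 305.
The 5 extra days are Wednesday, Thursday, Friday, Saturday, Sunday — 3 of them qualify.
Total: 305 + 3 = 308.
Holidays: 8 January 2003 (Wed); 26 January 2003 (Sun); 22 May 2003 (Thu); 27 July 2003 (Sun).
2 of the 4 holidays fall on weekdays; the rest are weekends and were already excluded.
Business days: 308 − 2 = 306.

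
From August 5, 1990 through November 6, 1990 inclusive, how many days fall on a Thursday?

13 Thursdays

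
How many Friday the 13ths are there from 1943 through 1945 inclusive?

4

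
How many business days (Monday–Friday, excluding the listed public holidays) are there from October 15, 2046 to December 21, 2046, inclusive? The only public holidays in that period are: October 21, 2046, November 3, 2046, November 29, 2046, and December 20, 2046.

48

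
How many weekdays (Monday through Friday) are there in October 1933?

October 1, 1933 is a Sunday.
From October 1, 1933 to October 31, 1933 is 31 days inclusive.
31 = 7 × 4 + 3, so there are 4 full weeks plus 3 extra days.
Each full week contributes 5 weekdays (Mon–Fri): 4 × 5 = 20.
The 3 extra days are Sunday, Monday, Tuesday — 2 of them qualify.
Total: 20 + 2 = 22.

22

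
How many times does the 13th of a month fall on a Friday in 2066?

1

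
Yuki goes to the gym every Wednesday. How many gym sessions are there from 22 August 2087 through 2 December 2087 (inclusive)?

14 Wednesdays

22 August 2087 is a Friday.
The range spans 103 days (inclusive of both endpoints).
103 = 7 × 14 + 5, so there are 14 full weeks plus 5 extra days.
Each full week contributes one Wednesday: 14 so far.
The 5 extra days are Friday, Saturday, Sunday, Monday, Tuesday — none qualify.
Total: 14 + 0 = 14.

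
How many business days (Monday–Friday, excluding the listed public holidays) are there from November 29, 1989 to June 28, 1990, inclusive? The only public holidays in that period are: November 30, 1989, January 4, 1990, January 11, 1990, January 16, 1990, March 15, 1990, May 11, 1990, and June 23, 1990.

146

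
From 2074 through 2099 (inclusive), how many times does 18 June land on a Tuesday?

4

Day of week of June 18 in each year:
2074: Mon, 2075: Tue ✓, 2076: Thu, 2077: Fri, 2078: Sat, 2079: Sun, 2080: Tue ✓, 2081: Wed, 2082: Thu, 2083: Fri, 2084: Sun, 2085: Mon, 2086: Tue ✓, 2087: Wed, 2088: Fri, 2089: Sat, 2090: Sun, 2091: Mon, 2092: Wed, 2093: Thu, 2094: Fri, 2095: Sat, 2096: Mon, 2097: Tue ✓, 2098: Wed, 2099: Thu
Tuesdays: 2075, 2080, 2086, 2097.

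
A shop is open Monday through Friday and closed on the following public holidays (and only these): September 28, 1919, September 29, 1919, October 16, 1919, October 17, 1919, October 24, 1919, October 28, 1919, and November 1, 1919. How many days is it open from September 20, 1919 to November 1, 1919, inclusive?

September 20, 1919 is a Saturday.
From September 20, 1919 to November 1, 1919 is 43 days inclusive.
43 = 7 × 6 + 1, so there are 6 full weeks plus 1 extra day.
Each full week contributes 5 weekdays (Mon–Fri): 6 × 5 = 30.
The 1 extra day is Sat — none qualify.
Total: 30 + 0 = 30.
Holidays: September 28, 1919 (Sun); September 29, 1919 (Mon); October 16, 1919 (Thu); October 17, 1919 (Fri); October 24, 1919 (Fri); October 28, 1919 (Tue); November 1, 1919 (Sat).
5 of the 7 holidays fall on weekdays; the rest are weekends and were already excluded.
Business days: 30 − 5 = 25.

25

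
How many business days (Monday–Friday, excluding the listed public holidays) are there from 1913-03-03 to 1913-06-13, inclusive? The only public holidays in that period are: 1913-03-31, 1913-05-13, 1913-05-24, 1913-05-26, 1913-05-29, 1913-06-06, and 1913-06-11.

69 business days

1913-03-03 is a Monday.
That's 103 days from start to end, counting both.
103 = 7 × 14 + 5, so there are 14 full weeks plus 5 extra days.
Each full week contributes 5 weekdays (Mon–Fri): 14 × 5 = 70.
The 5 extra days are Mon, Tue, Wed, Thu, Fri — 5 of them qualify.
Total: 70 + 5 = 75.
Holidays: 1913-03-31 (Mon); 1913-05-13 (Tue); 1913-05-24 (Sat); 1913-05-26 (Mon); 1913-05-29 (Thu); 1913-06-06 (Fri); 1913-06-11 (Wed).
6 of the 7 holidays fall on weekdays; the rest are weekends and were already excluded.
Business days: 75 − 6 = 69.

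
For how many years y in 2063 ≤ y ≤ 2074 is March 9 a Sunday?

2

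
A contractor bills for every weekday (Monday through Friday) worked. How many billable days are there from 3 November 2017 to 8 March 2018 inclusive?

3 November 2017 is a Friday.
The range spans 126 days (inclusive of both endpoints).
126 = 7 × 18, so the span is exactly 18 full weeks.
Each full week contributes 5 weekdays (Mon–Fri): 18 × 5 = 90.
Total: 90.

90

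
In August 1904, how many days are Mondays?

5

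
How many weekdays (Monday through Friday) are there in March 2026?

Mar 1, 2026 is a Sunday.
The range spans 31 days (inclusive of both endpoints).
31 = 7 × 4 + 3, so there are 4 full weeks plus 3 extra days.
Each full week contributes 5 weekdays (Mon–Fri): 4 × 5 = 20.
The 3 extra days are Sun, Mon, Tue — 2 of them qualify.
Total: 20 + 2 = 22.

22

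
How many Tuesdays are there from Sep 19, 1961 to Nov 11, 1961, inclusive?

8 Tuesdays

Sep 19, 1961 is a Tuesday.
The range spans 54 days (inclusive of both endpoints).
54 = 7 × 7 + 5, so there are 7 full weeks plus 5 extra days.
Each full week contributes one Tuesday: 7 so far.
The 5 extra days are Tuesday, Wednesday, Thursday, Friday, Saturday — 1 of them qualifies.
Total: 7 + 1 = 8.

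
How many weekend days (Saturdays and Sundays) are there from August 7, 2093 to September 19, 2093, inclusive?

13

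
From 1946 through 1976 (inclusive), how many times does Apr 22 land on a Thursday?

Day of week of April 22 in each year:
1946: Mon, 1947: Tue, 1948: Thu ✓, 1949: Fri, 1950: Sat, 1951: Sun, 1952: Tue, 1953: Wed, 1954: Thu ✓, 1955: Fri, 1956: Sun, 1957: Mon, 1958: Tue, 1959: Wed, 1960: Fri, 1961: Sat, 1962: Sun, 1963: Mon, 1964: Wed, 1965: Thu ✓, 1966: Fri, 1967: Sat, 1968: Mon, 1969: Tue, 1970: Wed, 1971: Thu ✓, 1972: Sat, 1973: Sun, 1974: Mon, 1975: Tue, 1976: Thu ✓
Thursdays: 1948, 1954, 1965, 1971, 1976.

5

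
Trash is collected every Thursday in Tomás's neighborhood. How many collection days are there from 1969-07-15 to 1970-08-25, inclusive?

58

1969-07-15 is a Tuesday.
That's 407 days from start to end, counting both.
407 = 7 × 58 + 1, so there are 58 full weeks plus 1 extra day.
Each full week contributes one Thursday: 58 so far.
The 1 extra day is Tue — none qualify.
Total: 58 + 0 = 58.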